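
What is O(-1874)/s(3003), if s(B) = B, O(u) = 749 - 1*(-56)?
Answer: 115/429 ≈ 0.26807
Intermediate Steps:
O(u) = 805 (O(u) = 749 + 56 = 805)
O(-1874)/s(3003) = 805/3003 = 805*(1/3003) = 115/429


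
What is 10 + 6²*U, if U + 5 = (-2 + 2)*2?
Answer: -170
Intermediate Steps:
U = -5 (U = -5 + (-2 + 2)*2 = -5 + 0*2 = -5 + 0 = -5)
10 + 6²*U = 10 + 6²*(-5) = 10 + 36*(-5) = 10 - 180 = -170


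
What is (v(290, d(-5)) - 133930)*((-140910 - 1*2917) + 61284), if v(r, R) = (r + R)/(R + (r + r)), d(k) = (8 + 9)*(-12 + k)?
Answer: 3217000258547/291 ≈ 1.1055e+10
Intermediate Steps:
d(k) = -204 + 17*k (d(k) = 17*(-12 + k) = -204 + 17*k)
v(r, R) = (R + r)/(R + 2*r)
(v(290, d(-5)) - 133930)*((-140910 - 1*2917) + 61284) = (((-204 + 17*(-5)) + 290)/((-204 + 17*(-5)) + 2*290) - 133930)*((-140910 - 1*2917) + 61284) = (((-204 - 85) + 290)/((-204 - 85) + 580) - 133930)*((-140910 - 2917) + 61284) = ((-289 + 290)/(-289 + 580) - 133930)*(-143827 + 61284) = (1/291 - 133930)*(-82543) = -38973629/291*(-82543) = 3217000258547/291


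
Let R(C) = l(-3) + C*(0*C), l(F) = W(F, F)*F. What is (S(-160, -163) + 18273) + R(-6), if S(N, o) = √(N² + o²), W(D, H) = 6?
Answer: 18255 + √52169 ≈ 18483.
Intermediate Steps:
l(F) = 6*F
R(C) = -18 (R(C) = 6*(-3) + C*(0*C) = -18 + C*0 = -18 + 0 = -18)
(S(-160, -163) + 18273) + R(-6) = (√((-160)² + (-163)²) + 18273) - 18 = (√(25600 + 26569) + 18273) - 18 = (√52169 + 18273) - 18 = (18273 + √52169) - 18 = 18255 + √52169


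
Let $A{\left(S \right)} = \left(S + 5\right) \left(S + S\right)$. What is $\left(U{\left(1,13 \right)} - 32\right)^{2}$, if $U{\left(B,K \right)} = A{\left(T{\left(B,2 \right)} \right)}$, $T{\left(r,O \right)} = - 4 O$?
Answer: $256$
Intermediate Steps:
$A{\left(S \right)} = 2 S \left(5 + S\right)$ ($A{\left(S \right)} = \left(5 + S\right) 2 S = 2 S \left(5 + S\right)$)
$U{\left(B,K \right)} = 48$ ($U{\left(B,K \right)} = 2 \left(\left(-4\right) 2\right) \left(5 - 8\right) = 2 \left(-8\right) \left(5 - 8\right) = 2 \left(-8\right) \left(-3\right) = 48$)
$\left(U{\left(1,13 \right)} - 32\right)^{2} = \left(48 - 32\right)^{2} = 16^{2} = 256$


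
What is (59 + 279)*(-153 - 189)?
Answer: -115596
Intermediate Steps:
(59 + 279)*(-153 - 189) = 338*(-342) = -115596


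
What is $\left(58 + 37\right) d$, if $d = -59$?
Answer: $-5605$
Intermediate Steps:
$\left(58 + 37\right) d = \left(58 + 37\right) \left(-59\right) = 95 \left(-59\right) = -5605$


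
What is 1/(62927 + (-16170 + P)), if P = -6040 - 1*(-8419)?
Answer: 1/49136 ≈ 2.0352e-5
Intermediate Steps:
P = 2379 (P = -6040 + 8419 = 2379)
1/(62927 + (-16170 + P)) = 1/(62927 + (-16170 + 2379)) = 1/(62927 - 13791) = 1/49136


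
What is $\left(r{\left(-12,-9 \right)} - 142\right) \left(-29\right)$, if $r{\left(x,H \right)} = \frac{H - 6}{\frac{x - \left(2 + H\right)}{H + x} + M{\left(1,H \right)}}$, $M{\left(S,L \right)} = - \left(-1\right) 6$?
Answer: $\frac{548593}{131} \approx 4187.7$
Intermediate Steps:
$M{\left(S,L \right)} = 6$ ($M{\left(S,L \right)} = \left(-1\right) \left(-6\right) = 6$)
$r{\left(x,H \right)} = \frac{-6 + H}{6 + \frac{-2 + x - H}{H + x}}$ ($r{\left(x,H \right)} = \frac{H - 6}{\frac{x - \left(2 + H\right)}{H + x} + 6} = \frac{-6 + H}{\frac{-2 + x - H}{H + x} + 6} = \frac{-6 + H}{6 + \frac{-2 + x - H}{H + x}}$)
$\left(r{\left(-12,-9 \right)} - 142\right) \left(-29\right) = \left(\frac{\left(-9\right)^{2} - -54 - -72 - -108}{-2 + 5 \left(-9\right) + 7 \left(-12\right)} - 142\right) \left(-29\right) = \left(\frac{81 + 54 + 72 + 108}{-2 - 45 - 84} - 142\right) \left(-29\right) = \left(\frac{1}{-131} \cdot 315 - 142\right) \left(-29\right) = \left(\left(- \frac{1}{131}\right) 315 - 142\right) \left(-29\right) = \left(- \frac{315}{131} - 142\right) \left(-29\right) = \left(- \frac{18917}{131}\right) \left(-29\right) = \frac{548593}{131}$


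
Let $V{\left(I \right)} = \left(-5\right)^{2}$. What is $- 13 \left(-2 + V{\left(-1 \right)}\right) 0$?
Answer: $0$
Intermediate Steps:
$V{\left(I \right)} = 25$
$- 13 \left(-2 + V{\left(-1 \right)}\right) 0 = - 13 \left(-2 + 25\right) 0 = - 13 \cdot 23 \cdot 0 = \left(-13\right) 0 = 0$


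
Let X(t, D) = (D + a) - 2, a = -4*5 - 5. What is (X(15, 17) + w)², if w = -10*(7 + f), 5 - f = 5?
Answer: 6400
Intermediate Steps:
f = 0 (f = 5 - 1*5 = 5 - 5 = 0)
w = -70 (w = -10*(7 + 0) = -10*7 = -70)
a = -25 (a = -20 - 5 = -25)
X(t, D) = -27 + D (X(t, D) = (D - 25) - 2 = (-25 + D) - 2 = -27 + D)
(X(15, 17) + w)² = ((-27 + 17) - 70)² = (-10 - 70)² = (-80)² = 6400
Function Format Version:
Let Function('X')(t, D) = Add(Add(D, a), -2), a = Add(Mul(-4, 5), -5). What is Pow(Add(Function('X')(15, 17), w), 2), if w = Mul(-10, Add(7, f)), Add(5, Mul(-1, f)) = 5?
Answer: 6400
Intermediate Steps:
f = 0 (f = Add(5, Mul(-1, 5)) = Add(5, -5) = 0)
w = -70 (w = Mul(-10, Add(7, 0)) = Mul(-10, 7) = -70)
a = -25 (a = Add(-20, -5) = -25)
Function('X')(t, D) = Add(-27, D) (Function('X')(t, D) = Add(Add(D, -25), -2) = Add(Add(-25, D), -2) = Add(-27, D))
Pow(Add(Function('X')(15, 17), w), 2) = Pow(Add(Add(-27, 17), -70), 2) = Pow(Add(-10, -70), 2) = Pow(-80, 2) = 6400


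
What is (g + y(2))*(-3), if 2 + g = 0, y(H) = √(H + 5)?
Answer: 6 - 3*√7 ≈ -1.9373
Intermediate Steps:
y(H) = √(5 + H)
g = -2 (g = -2 + 0 = -2)
(g + y(2))*(-3) = (-2 + √(5 + 2))*(-3) = (-2 + √7)*(-3) = 6 - 3*√7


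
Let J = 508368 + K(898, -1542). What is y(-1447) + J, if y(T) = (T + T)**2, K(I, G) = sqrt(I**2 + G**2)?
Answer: 8883604 + 2*sqrt(796042) ≈ 8.8854e+6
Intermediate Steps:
K(I, G) = sqrt(G**2 + I**2)
J = 508368 + 2*sqrt(796042) (J = 508368 + sqrt((-1542)**2 + 898**2) = 508368 + sqrt(2377764 + 806404) = 508368 + sqrt(3184168) = 508368 + 2*sqrt(796042) ≈ 5.1015e+5)
y(T) = 4*T**2 (y(T) = (2*T)**2 = 4*T**2)
y(-1447) + J = 4*(-1447)**2 + (508368 + 2*sqrt(796042)) = 4*2093809 + (508368 + 2*sqrt(796042)) = 8375236 + (508368 + 2*sqrt(796042)) = 8883604 + 2*sqrt(796042)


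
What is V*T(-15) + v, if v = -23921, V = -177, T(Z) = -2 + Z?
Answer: -20912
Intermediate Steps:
V*T(-15) + v = -177*(-2 - 15) - 23921 = -177*(-17) - 23921 = 3009 - 23921 = -20912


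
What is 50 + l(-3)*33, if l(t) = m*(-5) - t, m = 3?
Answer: -346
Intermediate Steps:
l(t) = -15 - t (l(t) = 3*(-5) - t = -15 - t)
50 + l(-3)*33 = 50 + (-15 - 1*(-3))*33 = 50 + (-15 + 3)*33 = 50 - 12*33 = 50 - 396 = -346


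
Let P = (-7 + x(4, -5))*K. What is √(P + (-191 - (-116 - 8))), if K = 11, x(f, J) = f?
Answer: 10*I ≈ 10.0*I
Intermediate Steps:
P = -33 (P = (-7 + 4)*11 = -3*11 = -33)
√(P + (-191 - (-116 - 8))) = √(-33 + (-191 - (-116 - 8))) = √(-33 + (-191 - 1*(-124))) = √(-33 + (-191 + 124)) = √(-33 - 67) = √(-100) = 10*I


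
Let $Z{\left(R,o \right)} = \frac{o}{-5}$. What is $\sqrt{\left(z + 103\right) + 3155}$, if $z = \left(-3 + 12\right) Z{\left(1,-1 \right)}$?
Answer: $\frac{3 \sqrt{9055}}{5} \approx 57.095$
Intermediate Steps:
$Z{\left(R,o \right)} = - \frac{o}{5}$ ($Z{\left(R,o \right)} = o \left(- \frac{1}{5}\right) = - \frac{o}{5}$)
$z = \frac{9}{5}$ ($z = \left(-3 + 12\right) \left(\left(- \frac{1}{5}\right) \left(-1\right)\right) = 9 \cdot \frac{1}{5} = \frac{9}{5} \approx 1.8$)
$\sqrt{\left(z + 103\right) + 3155} = \sqrt{\left(\frac{9}{5} + 103\right) + 3155} = \sqrt{\frac{524}{5} + 3155} = \sqrt{\frac{16299}{5}} = \frac{3 \sqrt{9055}}{5}$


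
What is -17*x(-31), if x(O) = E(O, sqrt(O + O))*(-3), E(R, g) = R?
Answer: -1581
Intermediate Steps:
x(O) = -3*O (x(O) = O*(-3) = -3*O)
-17*x(-31) = -(-51)*(-31) = -17*93 = -1581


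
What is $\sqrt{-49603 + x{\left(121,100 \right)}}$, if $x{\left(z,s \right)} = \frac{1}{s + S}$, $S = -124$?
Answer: $\frac{i \sqrt{7142838}}{12} \approx 222.72 i$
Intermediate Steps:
$x{\left(z,s \right)} = \frac{1}{-124 + s}$ ($x{\left(z,s \right)} = \frac{1}{s - 124} = \frac{1}{-124 + s}$)
$\sqrt{-49603 + x{\left(121,100 \right)}} = \sqrt{-49603 + \frac{1}{-124 + 100}} = \sqrt{-49603 + \frac{1}{-24}} = \sqrt{-49603 - \frac{1}{24}} = \sqrt{- \frac{1190473}{24}} = \frac{i \sqrt{7142838}}{12}$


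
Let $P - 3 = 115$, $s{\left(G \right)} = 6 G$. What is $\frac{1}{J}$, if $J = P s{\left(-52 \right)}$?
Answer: $- \frac{1}{36816} \approx -2.7162 \cdot 10^{-5}$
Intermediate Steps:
$P = 118$ ($P = 3 + 115 = 118$)
$J = -36816$ ($J = 118 \cdot 6 \left(-52\right) = 118 \left(-312\right) = -36816$)
$\frac{1}{J} = \frac{1}{-36816} = - \frac{1}{36816}$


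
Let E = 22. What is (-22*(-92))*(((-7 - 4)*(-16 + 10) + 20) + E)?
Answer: 218592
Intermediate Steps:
(-22*(-92))*(((-7 - 4)*(-16 + 10) + 20) + E) = (-22*(-92))*(((-7 - 4)*(-16 + 10) + 20) + 22) = 2024*((-11*(-6) + 20) + 22) = 2024*((66 + 20) + 22) = 2024*(86 + 22) = 2024*108 = 218592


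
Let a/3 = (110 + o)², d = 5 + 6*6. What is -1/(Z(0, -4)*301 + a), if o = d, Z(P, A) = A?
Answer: -1/67199 ≈ -1.4881e-5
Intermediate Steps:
d = 41 (d = 5 + 36 = 41)
o = 41
a = 68403 (a = 3*(110 + 41)² = 3*151² = 3*22801 = 68403)
-1/(Z(0, -4)*301 + a) = -1/(-4*301 + 68403) = -1/(-1204 + 68403) = -1/67199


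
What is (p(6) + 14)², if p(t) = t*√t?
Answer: 412 + 168*√6 ≈ 823.51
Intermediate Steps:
p(t) = t^(3/2)
(p(6) + 14)² = (6^(3/2) + 14)² = (6*√6 + 14)² = (14 + 6*√6)²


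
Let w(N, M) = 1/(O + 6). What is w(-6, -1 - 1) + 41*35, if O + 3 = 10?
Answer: 18656/13 ≈ 1435.1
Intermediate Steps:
O = 7 (O = -3 + 10 = 7)
w(N, M) = 1/13 (w(N, M) = 1/(7 + 6) = 1/13)
w(-6, -1 - 1) + 41*35 = 1/13 + 41*35 = 1/13 + 1435 = 18656/13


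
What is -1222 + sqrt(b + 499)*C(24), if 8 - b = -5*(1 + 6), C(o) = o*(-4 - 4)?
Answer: -1222 - 192*sqrt(542) ≈ -5691.9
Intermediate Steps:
C(o) = -8*o (C(o) = o*(-8) = -8*o)
b = 43 (b = 8 - (-5)*(1 + 6) = 8 - (-5)*7 = 8 - 1*(-35) = 8 + 35 = 43)
-1222 + sqrt(b + 499)*C(24) = -1222 + sqrt(43 + 499)*(-8*24) = -1222 + sqrt(542)*(-192) = -1222 - 192*sqrt(542)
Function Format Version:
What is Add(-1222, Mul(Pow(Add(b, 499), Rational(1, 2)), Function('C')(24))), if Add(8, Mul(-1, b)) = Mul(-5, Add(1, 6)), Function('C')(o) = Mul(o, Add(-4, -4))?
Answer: Add(-1222, Mul(-192, Pow(542, Rational(1, 2)))) ≈ -5691.9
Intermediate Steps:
Function('C')(o) = Mul(-8, o) (Function('C')(o) = Mul(o, -8) = Mul(-8, o))
b = 43 (b = Add(8, Mul(-1, Mul(-5, Add(1, 6)))) = Add(8, Mul(-1, Mul(-5, 7))) = Add(8, Mul(-1, -35)) = Add(8, 35) = 43)
Add(-1222, Mul(Pow(Add(b, 499), Rational(1, 2)), Function('C')(24))) = Add(-1222, Mul(Pow(Add(43, 499), Rational(1, 2)), Mul(-8, 24))) = Add(-1222, Mul(Pow(542, Rational(1, 2)), -192)) = Add(-1222, Mul(-192, Pow(542, Rational(1, 2))))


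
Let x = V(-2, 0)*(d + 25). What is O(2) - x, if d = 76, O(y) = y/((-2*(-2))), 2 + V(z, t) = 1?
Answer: 203/2 ≈ 101.50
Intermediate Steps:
V(z, t) = -1 (V(z, t) = -2 + 1 = -1)
O(y) = y/4
x = -101 (x = -(76 + 25) = -1*101 = -101)
O(2) - x = (1/4)*2 - 1*(-101) = 1/2 + 101 = 203/2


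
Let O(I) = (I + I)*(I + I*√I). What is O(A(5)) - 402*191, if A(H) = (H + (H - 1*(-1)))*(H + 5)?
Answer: -52582 + 24200*√110 ≈ 2.0123e+5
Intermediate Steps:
A(H) = (1 + 2*H)*(5 + H) (A(H) = (H + (H + 1))*(5 + H) = (H + (1 + H))*(5 + H) = (1 + 2*H)*(5 + H))
O(I) = 2*I*(I + I^(3/2)) (O(I) = (2*I)*(I + I^(3/2)) = 2*I*(I + I^(3/2)))
O(A(5)) - 402*191 = (2*(5 + 2*5² + 11*5)² + 2*(5 + 2*5² + 11*5)^(5/2)) - 402*191 = (2*(5 + 2*25 + 55)² + 2*(5 + 2*25 + 55)^(5/2)) - 76782 = (2*(5 + 50 + 55)² + 2*(5 + 50 + 55)^(5/2)) - 76782 = (2*110² + 2*110^(5/2)) - 76782 = (2*12100 + 2*(12100*√110)) - 76782 = (24200 + 24200*√110) - 76782 = -52582 + 24200*√110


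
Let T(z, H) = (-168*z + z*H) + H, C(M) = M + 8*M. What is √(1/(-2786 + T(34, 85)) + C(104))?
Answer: √28551297621/5523 ≈ 30.594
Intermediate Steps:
C(M) = 9*M
T(z, H) = H - 168*z + H*z (T(z, H) = (-168*z + H*z) + H = H - 168*z + H*z)
√(1/(-2786 + T(34, 85)) + C(104)) = √(1/(-2786 + (85 - 168*34 + 85*34)) + 9*104) = √(1/(-2786 + (85 - 5712 + 2890)) + 936) = √(1/(-2786 - 2737) + 936) = √(1/(-5523) + 936) = √(-1/5523 + 936) = √(5169527/5523) = √28551297621/5523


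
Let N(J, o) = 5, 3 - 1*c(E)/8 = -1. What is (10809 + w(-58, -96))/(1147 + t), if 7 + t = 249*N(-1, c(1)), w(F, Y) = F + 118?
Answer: 3623/795 ≈ 4.5572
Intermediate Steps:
c(E) = 32 (c(E) = 24 - 8*(-1) = 24 + 8 = 32)
w(F, Y) = 118 + F
t = 1238 (t = -7 + 249*5 = -7 + 1245 = 1238)
(10809 + w(-58, -96))/(1147 + t) = (10809 + (118 - 58))/(1147 + 1238) = (10809 + 60)/2385 = 10869*(1/2385) = 3623/795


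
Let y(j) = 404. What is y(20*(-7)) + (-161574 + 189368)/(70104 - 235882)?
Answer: 33473259/82889 ≈ 403.83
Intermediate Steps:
y(20*(-7)) + (-161574 + 189368)/(70104 - 235882) = 404 + (-161574 + 189368)/(70104 - 235882) = 404 + 27794/(-165778) = 404 + 27794*(-1/165778) = 404 - 13897/82889 = 33473259/82889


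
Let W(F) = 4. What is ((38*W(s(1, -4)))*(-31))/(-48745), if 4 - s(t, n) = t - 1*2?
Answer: 4712/48745 ≈ 0.096666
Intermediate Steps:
s(t, n) = 6 - t (s(t, n) = 4 - (t - 1*2) = 4 - (t - 2) = 4 - (-2 + t) = 4 + (2 - t) = 6 - t)
((38*W(s(1, -4)))*(-31))/(-48745) = ((38*4)*(-31))/(-48745) = (152*(-31))*(-1/48745) = -4712*(-1/48745) = 4712/48745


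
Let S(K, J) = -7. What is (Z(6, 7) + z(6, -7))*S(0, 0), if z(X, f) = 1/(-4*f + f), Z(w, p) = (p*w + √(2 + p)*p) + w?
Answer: -1450/3 ≈ -483.33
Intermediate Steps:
Z(w, p) = w + p*w + p*√(2 + p) (Z(w, p) = (p*w + p*√(2 + p)) + w = w + p*w + p*√(2 + p))
z(X, f) = -1/(3*f) (z(X, f) = 1/(-3*f) = -1/(3*f))
(Z(6, 7) + z(6, -7))*S(0, 0) = ((6 + 7*6 + 7*√(2 + 7)) - ⅓/(-7))*(-7) = ((6 + 42 + 7*√9) - ⅓*(-⅐))*(-7) = ((6 + 42 + 7*3) + 1/21)*(-7) = ((6 + 42 + 21) + 1/21)*(-7) = (69 + 1/21)*(-7) = (1450/21)*(-7) = -1450/3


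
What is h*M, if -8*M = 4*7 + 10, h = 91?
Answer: -1729/4 ≈ -432.25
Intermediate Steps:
M = -19/4 (M = -(4*7 + 10)/8 = -(28 + 10)/8 = -⅛*38 = -19/4 ≈ -4.7500)
h*M = 91*(-19/4) = -1729/4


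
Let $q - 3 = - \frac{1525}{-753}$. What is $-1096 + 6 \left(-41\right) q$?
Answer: $- \frac{585384}{251} \approx -2332.2$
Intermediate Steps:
$q = \frac{3784}{753}$ ($q = 3 - \frac{1525}{-753} = 3 - - \frac{1525}{753} = 3 + \frac{1525}{753} = \frac{3784}{753} \approx 5.0252$)
$-1096 + 6 \left(-41\right) q = -1096 + 6 \left(-41\right) \frac{3784}{753} = -1096 - \frac{310288}{251} = - \frac{585384}{251}$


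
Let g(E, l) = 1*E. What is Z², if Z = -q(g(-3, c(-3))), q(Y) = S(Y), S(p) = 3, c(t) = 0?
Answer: 9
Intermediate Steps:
g(E, l) = E
q(Y) = 3
Z = -3 (Z = -1*3 = -3)
Z² = (-3)² = 9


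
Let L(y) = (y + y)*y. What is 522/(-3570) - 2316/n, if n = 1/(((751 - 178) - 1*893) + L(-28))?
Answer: -1719769047/595 ≈ -2.8904e+6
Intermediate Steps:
L(y) = 2*y² (L(y) = (2*y)*y = 2*y²)
n = 1/1248 (n = 1/(((751 - 178) - 1*893) + 2*(-28)²) = 1/((573 - 893) + 2*784) = 1/(-320 + 1568) = 1/1248 ≈ 0.00080128)
522/(-3570) - 2316/n = 522/(-3570) - 2316/1/1248 = 522*(-1/3570) - 2316*1248 = -87/595 - 2890368 = -1719769047/595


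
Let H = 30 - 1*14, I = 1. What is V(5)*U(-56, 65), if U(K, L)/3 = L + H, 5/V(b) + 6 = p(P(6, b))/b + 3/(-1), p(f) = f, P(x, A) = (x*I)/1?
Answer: -2025/13 ≈ -155.77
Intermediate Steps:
H = 16 (H = 30 - 14 = 16)
P(x, A) = x (P(x, A) = (x*1)/1 = x*1 = x)
V(b) = 5/(-9 + 6/b) (V(b) = 5/(-6 + (6/b + 3/(-1))) = 5/(-6 + (6/b + 3*(-1))) = 5/(-6 + (6/b - 3)) = 5/(-6 + (-3 + 6/b)) = 5/(-9 + 6/b))
U(K, L) = 48 + 3*L (U(K, L) = 3*(L + 16) = 3*(16 + L) = 48 + 3*L)
V(5)*U(-56, 65) = (-5*5/(-6 + 9*5))*(48 + 3*65) = (-5*5/(-6 + 45))*(48 + 195) = -5*5/39*243 = -5*5*1/39*243 = -25/39*243 = -2025/13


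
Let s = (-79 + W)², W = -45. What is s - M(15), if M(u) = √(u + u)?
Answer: 15376 - √30 ≈ 15371.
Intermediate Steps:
M(u) = √2*√u (M(u) = √(2*u) = √2*√u)
s = 15376 (s = (-79 - 45)² = (-124)² = 15376)
s - M(15) = 15376 - √2*√15 = 15376 - √30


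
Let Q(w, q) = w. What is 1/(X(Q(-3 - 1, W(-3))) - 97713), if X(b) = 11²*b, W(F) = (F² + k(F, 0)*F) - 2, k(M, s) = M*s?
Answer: -1/98197 ≈ -1.0184e-5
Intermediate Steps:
W(F) = -2 + F² (W(F) = (F² + (F*0)*F) - 2 = (F² + 0*F) - 2 = (F² + 0) - 2 = F² - 2 = -2 + F²)
X(b) = 121*b
1/(X(Q(-3 - 1, W(-3))) - 97713) = 1/(121*(-3 - 1) - 97713) = 1/(121*(-4) - 97713) = 1/(-484 - 97713) = 1/(-98197) = -1/98197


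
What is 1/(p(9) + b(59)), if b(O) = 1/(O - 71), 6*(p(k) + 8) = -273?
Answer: -12/643 ≈ -0.018663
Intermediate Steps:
p(k) = -107/2 (p(k) = -8 + (⅙)*(-273) = -8 - 91/2 = -107/2)
b(O) = 1/(-71 + O)
1/(p(9) + b(59)) = 1/(-107/2 + 1/(-71 + 59)) = 1/(-107/2 + 1/(-12)) = 1/(-107/2 - 1/12) = 1/(-643/12) = -12/643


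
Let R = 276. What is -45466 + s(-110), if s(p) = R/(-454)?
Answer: -10320920/227 ≈ -45467.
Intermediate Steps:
s(p) = -138/227 (s(p) = 276/(-454) = 276*(-1/454) = -138/227)
-45466 + s(-110) = -45466 - 138/227 = -10320920/227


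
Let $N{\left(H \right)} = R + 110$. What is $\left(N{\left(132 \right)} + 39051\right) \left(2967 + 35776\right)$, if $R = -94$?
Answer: $1513572781$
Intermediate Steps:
$N{\left(H \right)} = 16$ ($N{\left(H \right)} = -94 + 110 = 16$)
$\left(N{\left(132 \right)} + 39051\right) \left(2967 + 35776\right) = \left(16 + 39051\right) \left(2967 + 35776\right) = 39067 \cdot 38743 = 1513572781$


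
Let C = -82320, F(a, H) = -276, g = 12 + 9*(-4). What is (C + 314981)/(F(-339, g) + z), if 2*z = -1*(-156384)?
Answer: 232661/77916 ≈ 2.9860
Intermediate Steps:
z = 78192 (z = (-1*(-156384))/2 = (½)*156384 = 78192)
g = -24 (g = 12 - 36 = -24)
(C + 314981)/(F(-339, g) + z) = (-82320 + 314981)/(-276 + 78192) = 232661/77916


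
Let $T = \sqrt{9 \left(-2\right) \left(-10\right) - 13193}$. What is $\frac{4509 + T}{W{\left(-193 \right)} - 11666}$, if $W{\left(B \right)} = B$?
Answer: $- \frac{1503}{3953} - \frac{13 i \sqrt{77}}{11859} \approx -0.38022 - 0.0096192 i$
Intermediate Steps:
$T = 13 i \sqrt{77}$ ($T = \sqrt{\left(-18\right) \left(-10\right) - 13193} = \sqrt{180 - 13193} = \sqrt{-13013} = 13 i \sqrt{77} \approx 114.07 i$)
$\frac{4509 + T}{W{\left(-193 \right)} - 11666} = \frac{4509 + 13 i \sqrt{77}}{-193 - 11666} = \frac{4509 + 13 i \sqrt{77}}{-11859} = \left(4509 + 13 i \sqrt{77}\right) \left(- \frac{1}{11859}\right) = - \frac{1503}{3953} - \frac{13 i \sqrt{77}}{11859}$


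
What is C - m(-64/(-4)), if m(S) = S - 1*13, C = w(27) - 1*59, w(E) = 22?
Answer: -40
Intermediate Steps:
C = -37 (C = 22 - 1*59 = 22 - 59 = -37)
m(S) = -13 + S (m(S) = S - 13 = -13 + S)
C - m(-64/(-4)) = -37 - (-13 - 64/(-4)) = -37 - (-13 - 64*(-¼)) = -37 - (-13 + 16) = -37 - 1*3 = -37 - 3 = -40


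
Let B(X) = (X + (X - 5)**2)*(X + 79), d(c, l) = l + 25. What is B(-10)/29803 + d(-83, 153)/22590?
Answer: 170213792/336624885 ≈ 0.50565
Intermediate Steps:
d(c, l) = 25 + l
B(X) = (79 + X)*(X + (-5 + X)**2) (B(X) = (X + (-5 + X)**2)*(79 + X) = (79 + X)*(X + (-5 + X)**2))
B(-10)/29803 + d(-83, 153)/22590 = (1975 + (-10)**3 - 686*(-10) + 70*(-10)**2)/29803 + (25 + 153)/22590 = (1975 - 1000 + 6860 + 70*100)*(1/29803) + 178*(1/22590) = (1975 - 1000 + 6860 + 7000)*(1/29803) + 89/11295 = 14835*(1/29803) + 89/11295 = 14835/29803 + 89/11295 = 170213792/336624885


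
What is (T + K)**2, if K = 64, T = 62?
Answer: 15876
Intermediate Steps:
(T + K)**2 = (62 + 64)**2 = 126**2 = 15876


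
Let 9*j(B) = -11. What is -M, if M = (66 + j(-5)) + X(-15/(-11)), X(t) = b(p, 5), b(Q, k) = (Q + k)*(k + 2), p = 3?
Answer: -1087/9 ≈ -120.78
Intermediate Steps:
b(Q, k) = (2 + k)*(Q + k) (b(Q, k) = (Q + k)*(2 + k) = (2 + k)*(Q + k))
j(B) = -11/9 (j(B) = (⅑)*(-11) = -11/9)
X(t) = 56 (X(t) = 5² + 2*3 + 2*5 + 3*5 = 25 + 6 + 10 + 15 = 56)
M = 1087/9 (M = (66 - 11/9) + 56 = 583/9 + 56 = 1087/9 ≈ 120.78)
-M = -1*1087/9 = -1087/9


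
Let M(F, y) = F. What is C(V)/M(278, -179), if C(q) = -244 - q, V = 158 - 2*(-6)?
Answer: -207/139 ≈ -1.4892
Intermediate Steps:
V = 170 (V = 158 + 12 = 170)
C(V)/M(278, -179) = (-244 - 1*170)/278 = (-244 - 170)*(1/278) = -414*1/278 = -207/139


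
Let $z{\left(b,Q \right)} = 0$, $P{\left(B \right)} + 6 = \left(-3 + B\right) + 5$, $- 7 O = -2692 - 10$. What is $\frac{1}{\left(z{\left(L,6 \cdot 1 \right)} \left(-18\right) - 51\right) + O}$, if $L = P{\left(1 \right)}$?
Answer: $\frac{1}{335} \approx 0.0029851$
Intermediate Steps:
$O = 386$ ($O = - \frac{-2692 - 10}{7} = \left(- \frac{1}{7}\right) \left(-2702\right) = 386$)
$P{\left(B \right)} = -4 + B$ ($P{\left(B \right)} = -6 + \left(\left(-3 + B\right) + 5\right) = -6 + \left(2 + B\right) = -4 + B$)
$L = -3$ ($L = -4 + 1 = -3$)
$\frac{1}{\left(z{\left(L,6 \cdot 1 \right)} \left(-18\right) - 51\right) + O} = \frac{1}{\left(0 \left(-18\right) - 51\right) + 386} = \frac{1}{\left(0 - 51\right) + 386} = \frac{1}{-51 + 386} = \frac{1}{335}$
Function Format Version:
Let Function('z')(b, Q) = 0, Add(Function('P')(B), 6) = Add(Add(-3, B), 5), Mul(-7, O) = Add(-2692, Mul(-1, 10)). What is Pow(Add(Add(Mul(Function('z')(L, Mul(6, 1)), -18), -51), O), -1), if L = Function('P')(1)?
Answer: Rational(1, 335) ≈ 0.0029851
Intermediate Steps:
O = 386 (O = Mul(Rational(-1, 7), Add(-2692, Mul(-1, 10))) = Mul(Rational(-1, 7), Add(-2692, -10)) = Mul(Rational(-1, 7), -2702) = 386)
Function('P')(B) = Add(-4, B) (Function('P')(B) = Add(-6, Add(Add(-3, B), 5)) = Add(-6, Add(2, B)) = Add(-4, B))
L = -3 (L = Add(-4, 1) = -3)
Pow(Add(Add(Mul(Function('z')(L, Mul(6, 1)), -18), -51), O), -1) = Pow(Add(Add(Mul(0, -18), -51), 386), -1) = Pow(Add(Add(0, -51), 386), -1) = Pow(Add(-51, 386), -1) = Pow(335, -1) = Rational(1, 335)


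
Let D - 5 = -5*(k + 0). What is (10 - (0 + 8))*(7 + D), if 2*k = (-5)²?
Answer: -101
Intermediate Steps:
k = 25/2 (k = (½)*(-5)² = (½)*25 = 25/2 ≈ 12.500)
D = -115/2 (D = 5 - 5*(25/2 + 0) = 5 - 5*25/2 = 5 - 125/2 = -115/2 ≈ -57.500)
(10 - (0 + 8))*(7 + D) = (10 - (0 + 8))*(7 - 115/2) = (10 - 1*8)*(-101/2) = (10 - 8)*(-101/2) = 2*(-101/2) = -101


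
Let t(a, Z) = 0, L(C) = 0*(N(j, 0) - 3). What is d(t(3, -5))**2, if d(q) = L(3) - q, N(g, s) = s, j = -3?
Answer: 0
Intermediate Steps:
L(C) = 0 (L(C) = 0*(0 - 3) = 0*(-3) = 0)
d(q) = -q (d(q) = 0 - q = -q)
d(t(3, -5))**2 = (-1*0)**2 = 0**2 = 0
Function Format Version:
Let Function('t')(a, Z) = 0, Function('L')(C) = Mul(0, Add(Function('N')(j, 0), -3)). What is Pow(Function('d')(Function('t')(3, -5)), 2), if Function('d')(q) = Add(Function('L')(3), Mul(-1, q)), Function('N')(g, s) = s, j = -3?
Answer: 0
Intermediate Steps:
Function('L')(C) = 0 (Function('L')(C) = Mul(0, Add(0, -3)) = Mul(0, -3) = 0)
Function('d')(q) = Mul(-1, q) (Function('d')(q) = Add(0, Mul(-1, q)) = Mul(-1, q))
Pow(Function('d')(Function('t')(3, -5)), 2) = Pow(Mul(-1, 0), 2) = Pow(0, 2) = 0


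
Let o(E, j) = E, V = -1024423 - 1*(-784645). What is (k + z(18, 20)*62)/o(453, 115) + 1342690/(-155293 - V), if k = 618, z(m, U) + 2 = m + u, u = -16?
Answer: 44030020/2551447 ≈ 17.257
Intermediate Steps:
V = -239778 (V = -1024423 + 784645 = -239778)
z(m, U) = -18 + m (z(m, U) = -2 + (m - 16) = -2 + (-16 + m) = -18 + m)
(k + z(18, 20)*62)/o(453, 115) + 1342690/(-155293 - V) = (618 + (-18 + 18)*62)/453 + 1342690/(-155293 - 1*(-239778)) = (618 + 0*62)*(1/453) + 1342690/(-155293 + 239778) = (618 + 0)*(1/453) + 1342690/84485 = 618*(1/453) + 1342690*(1/84485) = 206/151 + 268538/16897 = 44030020/2551447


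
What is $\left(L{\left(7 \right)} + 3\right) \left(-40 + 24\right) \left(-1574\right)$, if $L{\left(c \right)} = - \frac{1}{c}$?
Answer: $\frac{503680}{7} \approx 71954.0$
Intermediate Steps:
$\left(L{\left(7 \right)} + 3\right) \left(-40 + 24\right) \left(-1574\right) = \left(- \frac{1}{7} + 3\right) \left(-40 + 24\right) \left(-1574\right) = \left(\left(-1\right) \frac{1}{7} + 3\right) \left(-16\right) \left(-1574\right) = \left(- \frac{1}{7} + 3\right) \left(-16\right) \left(-1574\right) = \frac{20}{7} \left(-16\right) \left(-1574\right) = \left(- \frac{320}{7}\right) \left(-1574\right) = \frac{503680}{7}$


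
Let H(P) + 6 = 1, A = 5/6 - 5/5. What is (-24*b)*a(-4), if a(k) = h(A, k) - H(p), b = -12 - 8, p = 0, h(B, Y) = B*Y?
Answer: 2720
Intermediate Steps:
A = -⅙ (A = 5*(⅙) - 5*⅕ = ⅚ - 1 = -⅙ ≈ -0.16667)
b = -20
H(P) = -5 (H(P) = -6 + 1 = -5)
a(k) = 5 - k/6 (a(k) = -k/6 - 1*(-5) = -k/6 + 5 = 5 - k/6)
(-24*b)*a(-4) = (-24*(-20))*(5 - ⅙*(-4)) = 480*(5 + ⅔) = 480*(17/3) = 2720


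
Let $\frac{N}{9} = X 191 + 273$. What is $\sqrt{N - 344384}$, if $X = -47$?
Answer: $8 i \sqrt{6605} \approx 650.17 i$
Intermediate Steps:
$N = -78336$ ($N = 9 \left(\left(-47\right) 191 + 273\right) = 9 \left(-8977 + 273\right) = 9 \left(-8704\right) = -78336$)
$\sqrt{N - 344384} = \sqrt{-78336 - 344384} = \sqrt{-422720} = 8 i \sqrt{6605}$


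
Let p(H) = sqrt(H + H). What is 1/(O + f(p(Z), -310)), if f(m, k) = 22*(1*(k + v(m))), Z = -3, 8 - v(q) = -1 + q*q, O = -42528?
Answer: -1/49018 ≈ -2.0401e-5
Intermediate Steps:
v(q) = 9 - q**2 (v(q) = 8 - (-1 + q*q) = 8 - (-1 + q**2) = 8 + (1 - q**2) = 9 - q**2)
p(H) = sqrt(2)*sqrt(H) (p(H) = sqrt(2*H) = sqrt(2)*sqrt(H))
f(m, k) = 198 - 22*m**2 + 22*k (f(m, k) = 22*(1*(k + (9 - m**2))) = 22*(1*(9 + k - m**2)) = 22*(9 + k - m**2) = 198 - 22*m**2 + 22*k)
1/(O + f(p(Z), -310)) = 1/(-42528 + (198 - 22*(sqrt(2)*sqrt(-3))**2 + 22*(-310))) = 1/(-42528 + (198 - 22*(sqrt(2)*(I*sqrt(3)))**2 - 6820)) = 1/(-42528 + (198 - 22*(I*sqrt(6))**2 - 6820)) = 1/(-42528 + (198 - 22*(-6) - 6820)) = 1/(-42528 + (198 + 132 - 6820)) = 1/(-42528 - 6490) = 1/(-49018) = -1/49018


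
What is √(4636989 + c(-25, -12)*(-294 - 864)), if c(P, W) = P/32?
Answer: √74206299/4 ≈ 2153.6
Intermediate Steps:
c(P, W) = P/32 (c(P, W) = P*(1/32) = P/32)
√(4636989 + c(-25, -12)*(-294 - 864)) = √(4636989 + ((1/32)*(-25))*(-294 - 864)) = √(4636989 - 25/32*(-1158)) = √(4636989 + 14475/16) = √(74206299/16) = √74206299/4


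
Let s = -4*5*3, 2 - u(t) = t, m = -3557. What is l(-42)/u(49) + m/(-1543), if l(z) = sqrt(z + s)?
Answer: 3557/1543 - I*sqrt(102)/47 ≈ 2.3052 - 0.21488*I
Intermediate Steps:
u(t) = 2 - t
s = -60 (s = -20*3 = -60)
l(z) = sqrt(-60 + z) (l(z) = sqrt(z - 60) = sqrt(-60 + z))
l(-42)/u(49) + m/(-1543) = sqrt(-60 - 42)/(2 - 1*49) - 3557/(-1543) = sqrt(-102)/(2 - 49) - 3557*(-1/1543) = (I*sqrt(102))/(-47) + 3557/1543 = (I*sqrt(102))*(-1/47) + 3557/1543 = -I*sqrt(102)/47 + 3557/1543 = 3557/1543 - I*sqrt(102)/47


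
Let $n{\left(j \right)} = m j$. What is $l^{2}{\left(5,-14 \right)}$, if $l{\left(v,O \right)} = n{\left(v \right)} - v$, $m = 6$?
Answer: $625$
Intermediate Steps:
$n{\left(j \right)} = 6 j$
$l{\left(v,O \right)} = 5 v$ ($l{\left(v,O \right)} = 6 v - v = 5 v$)
$l^{2}{\left(5,-14 \right)} = \left(5 \cdot 5\right)^{2} = 25^{2} = 625$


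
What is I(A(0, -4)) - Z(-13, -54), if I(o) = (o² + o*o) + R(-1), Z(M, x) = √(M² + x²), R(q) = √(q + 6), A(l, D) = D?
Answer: 32 + √5 - √3085 ≈ -21.307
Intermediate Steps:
R(q) = √(6 + q)
I(o) = √5 + 2*o² (I(o) = (o² + o*o) + √(6 - 1) = (o² + o²) + √5 = 2*o² + √5 = √5 + 2*o²)
I(A(0, -4)) - Z(-13, -54) = (√5 + 2*(-4)²) - √((-13)² + (-54)²) = (√5 + 2*16) - √(169 + 2916) = (√5 + 32) - √3085 = (32 + √5) - √3085 = 32 + √5 - √3085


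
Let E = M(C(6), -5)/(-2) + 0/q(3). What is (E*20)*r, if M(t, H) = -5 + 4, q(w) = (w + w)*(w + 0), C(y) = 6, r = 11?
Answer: 110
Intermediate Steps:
q(w) = 2*w² (q(w) = (2*w)*w = 2*w²)
M(t, H) = -1
E = ½ (E = -1/(-2) + 0/((2*3²)) = -1*(-½) + 0/((2*9)) = ½ + 0/18 = ½ + 0*(1/18) = ½ + 0 = ½ ≈ 0.50000)
(E*20)*r = ((½)*20)*11 = 10*11 = 110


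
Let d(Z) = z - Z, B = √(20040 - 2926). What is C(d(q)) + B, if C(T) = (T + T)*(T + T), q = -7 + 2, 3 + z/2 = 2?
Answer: 36 + √17114 ≈ 166.82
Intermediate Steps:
z = -2 (z = -6 + 2*2 = -6 + 4 = -2)
q = -5
B = √17114 ≈ 130.82
d(Z) = -2 - Z
C(T) = 4*T² (C(T) = (2*T)*(2*T) = 4*T²)
C(d(q)) + B = 4*(-2 - 1*(-5))² + √17114 = 4*(-2 + 5)² + √17114 = 4*3² + √17114 = 4*9 + √17114 = 36 + √17114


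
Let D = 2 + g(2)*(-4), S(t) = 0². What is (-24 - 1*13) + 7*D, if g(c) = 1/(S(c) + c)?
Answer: -37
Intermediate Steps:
S(t) = 0
g(c) = 1/c (g(c) = 1/(0 + c) = 1/c)
D = 0 (D = 2 - 4/2 = 2 + (½)*(-4) = 2 - 2 = 0)
(-24 - 1*13) + 7*D = (-24 - 1*13) + 7*0 = (-24 - 13) + 0 = -37 + 0 = -37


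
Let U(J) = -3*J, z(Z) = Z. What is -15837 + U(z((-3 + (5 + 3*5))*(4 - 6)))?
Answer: -15735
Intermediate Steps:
-15837 + U(z((-3 + (5 + 3*5))*(4 - 6))) = -15837 - 3*(-3 + (5 + 3*5))*(4 - 6) = -15837 - 3*(-3 + (5 + 15))*(-2) = -15837 - 3*(-3 + 20)*(-2) = -15837 - 51*(-2) = -15837 - 3*(-34) = -15837 + 102 = -15735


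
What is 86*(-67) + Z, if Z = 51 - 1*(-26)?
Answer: -5685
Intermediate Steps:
Z = 77 (Z = 51 + 26 = 77)
86*(-67) + Z = 86*(-67) + 77 = -5762 + 77 = -5685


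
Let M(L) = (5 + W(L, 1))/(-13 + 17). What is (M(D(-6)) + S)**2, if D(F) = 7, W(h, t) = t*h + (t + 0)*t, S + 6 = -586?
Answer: 5546025/16 ≈ 3.4663e+5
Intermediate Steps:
S = -592 (S = -6 - 586 = -592)
W(h, t) = t**2 + h*t (W(h, t) = h*t + t*t = h*t + t**2 = t**2 + h*t)
M(L) = 3/2 + L/4 (M(L) = (5 + 1*(L + 1))/(-13 + 17) = (5 + 1*(1 + L))/4 = (5 + (1 + L))*(1/4) = (6 + L)*(1/4) = 3/2 + L/4)
(M(D(-6)) + S)**2 = ((3/2 + (1/4)*7) - 592)**2 = ((3/2 + 7/4) - 592)**2 = (13/4 - 592)**2 = (-2355/4)**2 = 5546025/16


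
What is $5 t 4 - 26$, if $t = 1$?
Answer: $-6$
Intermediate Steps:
$5 t 4 - 26 = 5 \cdot 1 \cdot 4 - 26 = 5 \cdot 4 - 26 = 20 - 26 = -6$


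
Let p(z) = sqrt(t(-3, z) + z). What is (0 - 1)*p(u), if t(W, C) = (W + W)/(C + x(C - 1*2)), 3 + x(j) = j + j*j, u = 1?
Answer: -2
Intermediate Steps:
x(j) = -3 + j + j**2 (x(j) = -3 + (j + j*j) = -3 + (j + j**2) = -3 + j + j**2)
t(W, C) = 2*W/(-5 + (-2 + C)**2 + 2*C) (t(W, C) = (W + W)/(C + (-3 + (C - 1*2) + (C - 1*2)**2)) = (2*W)/(C + (-3 + (C - 2) + (C - 2)**2)) = (2*W)/(C + (-3 + (-2 + C) + (-2 + C)**2)) = (2*W)/(C + (-5 + C + (-2 + C)**2)) = (2*W)/(-5 + (-2 + C)**2 + 2*C) = 2*W/(-5 + (-2 + C)**2 + 2*C))
p(z) = sqrt(z - 6/(-1 + z**2 - 2*z)) (p(z) = sqrt(2*(-3)/(-1 + z**2 - 2*z) + z) = sqrt(-6/(-1 + z**2 - 2*z) + z) = sqrt(z - 6/(-1 + z**2 - 2*z)))
(0 - 1)*p(u) = (0 - 1)*sqrt((-6 + 1**3 - 1*1 - 2*1**2)/(-1 + 1**2 - 2*1)) = -sqrt((-6 + 1 - 1 - 2*1)/(-1 + 1 - 2)) = -sqrt((-6 + 1 - 1 - 2)/(-2)) = -sqrt(-1/2*(-8)) = -sqrt(4) = -1*2 = -2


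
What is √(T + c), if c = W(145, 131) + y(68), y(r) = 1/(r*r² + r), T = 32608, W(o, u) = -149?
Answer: √32105278050645/31450 ≈ 180.16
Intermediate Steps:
y(r) = 1/(r + r³) (y(r) = 1/(r³ + r) = 1/(r + r³))
c = -46860499/314500 (c = -149 + 1/(68 + 68³) = -149 + 1/(68 + 314432) = -149 + 1/314500 = -46860499/314500 ≈ -149.00)
√(T + c) = √(32608 - 46860499/314500) = √(10208355501/314500) = √32105278050645/31450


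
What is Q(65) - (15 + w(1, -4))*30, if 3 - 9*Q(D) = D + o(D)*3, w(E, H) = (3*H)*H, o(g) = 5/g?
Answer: -221939/117 ≈ -1896.9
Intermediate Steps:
w(E, H) = 3*H²
Q(D) = ⅓ - 5/(3*D) - D/9 (Q(D) = ⅓ - (D + (5/D)*3)/9 = ⅓ - (D + 15/D)/9 = ⅓ + (-5/(3*D) - D/9) = ⅓ - 5/(3*D) - D/9)
Q(65) - (15 + w(1, -4))*30 = (⅑)*(-15 + 65*(3 - 1*65))/65 - (15 + 3*(-4)²)*30 = (⅑)*(1/65)*(-15 + 65*(3 - 65)) - (15 + 3*16)*30 = (⅑)*(1/65)*(-15 + 65*(-62)) - (15 + 48)*30 = (⅑)*(1/65)*(-15 - 4030) - 63*30 = (⅑)*(1/65)*(-4045) - 1*1890 = -809/117 - 1890 = -221939/117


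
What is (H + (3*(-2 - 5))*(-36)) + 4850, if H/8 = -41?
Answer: 5278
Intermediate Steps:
H = -328 (H = 8*(-41) = -328)
(H + (3*(-2 - 5))*(-36)) + 4850 = (-328 + (3*(-2 - 5))*(-36)) + 4850 = (-328 + (3*(-7))*(-36)) + 4850 = (-328 - 21*(-36)) + 4850 = (-328 + 756) + 4850 = 428 + 4850 = 5278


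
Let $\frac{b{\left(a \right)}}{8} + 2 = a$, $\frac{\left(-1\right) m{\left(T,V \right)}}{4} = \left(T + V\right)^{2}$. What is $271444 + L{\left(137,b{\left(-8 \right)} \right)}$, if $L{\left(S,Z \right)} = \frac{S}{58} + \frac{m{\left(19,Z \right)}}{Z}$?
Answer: $\frac{157546799}{580} \approx 2.7163 \cdot 10^{5}$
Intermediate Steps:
$m{\left(T,V \right)} = - 4 \left(T + V\right)^{2}$
$b{\left(a \right)} = -16 + 8 a$
$L{\left(S,Z \right)} = \frac{S}{58} - \frac{4 \left(19 + Z\right)^{2}}{Z}$ ($L{\left(S,Z \right)} = \frac{S}{58} + \frac{\left(-4\right) \left(19 + Z\right)^{2}}{Z} = S \frac{1}{58} - \frac{4 \left(19 + Z\right)^{2}}{Z} = \frac{S}{58} - \frac{4 \left(19 + Z\right)^{2}}{Z}$)
$271444 + L{\left(137,b{\left(-8 \right)} \right)} = 271444 - \left(- \frac{137}{58} + \frac{4 \left(19 + \left(-16 + 8 \left(-8\right)\right)\right)^{2}}{-16 + 8 \left(-8\right)}\right) = 271444 - \left(- \frac{137}{58} + \frac{4 \left(19 - 80\right)^{2}}{-16 - 64}\right) = 271444 - \left(- \frac{137}{58} + \frac{4 \left(19 - 80\right)^{2}}{-80}\right) = 271444 - \left(- \frac{137}{58} - \frac{\left(-61\right)^{2}}{20}\right) = 271444 - \left(- \frac{137}{58} - \frac{3721}{20}\right) = 271444 + \left(\frac{137}{58} + \frac{3721}{20}\right) = 271444 + \frac{109279}{580} = \frac{157546799}{580}$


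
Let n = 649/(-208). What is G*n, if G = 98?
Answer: -31801/104 ≈ -305.78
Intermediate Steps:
n = -649/208 (n = 649*(-1/208) = -649/208 ≈ -3.1202)
G*n = 98*(-649/208) = -31801/104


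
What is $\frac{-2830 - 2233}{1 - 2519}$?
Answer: $\frac{5063}{2518} \approx 2.0107$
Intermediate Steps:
$\frac{-2830 - 2233}{1 - 2519} = \frac{-2830 - 2233}{-2518} = \left(-5063\right) \left(- \frac{1}{2518}\right) = \frac{5063}{2518}$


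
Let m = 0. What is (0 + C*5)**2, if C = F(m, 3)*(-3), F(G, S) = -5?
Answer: 5625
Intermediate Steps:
C = 15 (C = -5*(-3) = 15)
(0 + C*5)**2 = (0 + 15*5)**2 = (0 + 75)**2 = 75**2 = 5625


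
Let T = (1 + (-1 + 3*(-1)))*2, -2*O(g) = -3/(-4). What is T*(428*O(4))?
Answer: 963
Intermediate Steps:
O(g) = -3/8 (O(g) = -(-3)/(2*(-4)) = -(-3)*(-1)/(2*4) = -½*¾ = -3/8)
T = -6 (T = (1 + (-1 - 3))*2 = (1 - 4)*2 = -3*2 = -6)
T*(428*O(4)) = -2568*(-3)/8 = -6*(-321/2) = 963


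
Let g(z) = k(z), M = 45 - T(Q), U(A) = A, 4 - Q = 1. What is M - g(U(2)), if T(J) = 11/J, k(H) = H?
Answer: 118/3 ≈ 39.333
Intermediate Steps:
Q = 3 (Q = 4 - 1*1 = 4 - 1 = 3)
M = 124/3 (M = 45 - 11/3 = 124/3 ≈ 41.333)
g(z) = z
M - g(U(2)) = 124/3 - 1*2 = 124/3 - 2 = 118/3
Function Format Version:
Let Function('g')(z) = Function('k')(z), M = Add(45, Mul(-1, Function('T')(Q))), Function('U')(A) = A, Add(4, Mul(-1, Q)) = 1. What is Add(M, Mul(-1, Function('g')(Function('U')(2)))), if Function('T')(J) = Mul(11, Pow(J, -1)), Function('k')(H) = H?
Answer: Rational(118, 3) ≈ 39.333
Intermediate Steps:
Q = 3 (Q = Add(4, Mul(-1, 1)) = Add(4, -1) = 3)
M = Rational(124, 3) (M = Add(45, Mul(-1, Mul(11, Pow(3, -1)))) = Add(45, Mul(-1, Mul(11, Rational(1, 3)))) = Add(45, Mul(-1, Rational(11, 3))) = Add(45, Rational(-11, 3)) = Rational(124, 3) ≈ 41.333)
Function('g')(z) = z
Add(M, Mul(-1, Function('g')(Function('U')(2)))) = Add(Rational(124, 3), Mul(-1, 2)) = Add(Rational(124, 3), -2) = Rational(118, 3)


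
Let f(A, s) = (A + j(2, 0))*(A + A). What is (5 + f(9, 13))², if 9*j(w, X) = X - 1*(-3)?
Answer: 29929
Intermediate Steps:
j(w, X) = ⅓ + X/9 (j(w, X) = (X - 1*(-3))/9 = (X + 3)/9 = (3 + X)/9 = ⅓ + X/9)
f(A, s) = 2*A*(⅓ + A) (f(A, s) = (A + (⅓ + (⅑)*0))*(A + A) = (A + (⅓ + 0))*(2*A) = (A + ⅓)*(2*A) = (⅓ + A)*(2*A) = 2*A*(⅓ + A))
(5 + f(9, 13))² = (5 + (⅔)*9*(1 + 3*9))² = (5 + (⅔)*9*(1 + 27))² = (5 + (⅔)*9*28)² = (5 + 168)² = 173² = 29929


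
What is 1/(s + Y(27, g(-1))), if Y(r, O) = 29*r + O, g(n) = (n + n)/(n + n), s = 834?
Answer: 1/1618 ≈ 0.00061805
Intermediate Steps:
g(n) = 1 (g(n) = (2*n)/((2*n)) = (2*n)*(1/(2*n)) = 1)
Y(r, O) = O + 29*r
1/(s + Y(27, g(-1))) = 1/(834 + (1 + 29*27)) = 1/(834 + (1 + 783)) = 1/(834 + 784) = 1/1618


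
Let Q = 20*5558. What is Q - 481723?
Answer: -370563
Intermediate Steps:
Q = 111160
Q - 481723 = 111160 - 481723 = -370563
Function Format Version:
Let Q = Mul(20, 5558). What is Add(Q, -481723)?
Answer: -370563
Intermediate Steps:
Q = 111160
Add(Q, -481723) = Add(111160, -481723) = -370563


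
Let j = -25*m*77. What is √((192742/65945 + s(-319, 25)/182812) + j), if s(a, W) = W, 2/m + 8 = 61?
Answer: I*√58806888773867353153265/29042885410 ≈ 8.3498*I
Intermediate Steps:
m = 2/53 (m = 2/(-8 + 61) = 2/53 ≈ 0.037736)
j = -3850/53 (j = -25*2/53*77 = -50/53*77 = -3850/53 ≈ -72.641)
√((192742/65945 + s(-319, 25)/182812) + j) = √((192742/65945 + 25/182812) - 3850/53) = √((192742*(1/65945) + 25*(1/182812)) - 3850/53) = √((17522/5995 + 25/182812) - 3850/53) = √(3203381739/1095957940 - 3850/53) = √(-4049658836833/58085770820) = I*√58806888773867353153265/29042885410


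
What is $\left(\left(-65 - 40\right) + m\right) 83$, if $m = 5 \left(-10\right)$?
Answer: $-12865$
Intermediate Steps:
$m = -50$
$\left(\left(-65 - 40\right) + m\right) 83 = \left(\left(-65 - 40\right) - 50\right) 83 = \left(-105 - 50\right) 83 = \left(-155\right) 83 = -12865$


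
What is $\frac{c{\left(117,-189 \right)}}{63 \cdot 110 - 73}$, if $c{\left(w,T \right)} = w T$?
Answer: $- \frac{22113}{6857} \approx -3.2249$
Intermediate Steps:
$c{\left(w,T \right)} = T w$
$\frac{c{\left(117,-189 \right)}}{63 \cdot 110 - 73} = \frac{\left(-189\right) 117}{63 \cdot 110 - 73} = - \frac{22113}{6930 - 73} = - \frac{22113}{6857}$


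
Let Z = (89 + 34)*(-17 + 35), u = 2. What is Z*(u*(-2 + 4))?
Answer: 8856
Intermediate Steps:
Z = 2214 (Z = 123*18 = 2214)
Z*(u*(-2 + 4)) = 2214*(2*(-2 + 4)) = 2214*(2*2) = 2214*4 = 8856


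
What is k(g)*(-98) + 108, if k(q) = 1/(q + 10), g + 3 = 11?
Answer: 923/9 ≈ 102.56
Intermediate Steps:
g = 8 (g = -3 + 11 = 8)
k(q) = 1/(10 + q)
k(g)*(-98) + 108 = -98/(10 + 8) + 108 = -98/18 + 108 = (1/18)*(-98) + 108 = -49/9 + 108 = 923/9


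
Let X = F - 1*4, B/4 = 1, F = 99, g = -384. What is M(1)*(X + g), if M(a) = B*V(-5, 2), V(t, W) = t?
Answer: 5780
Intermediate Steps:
B = 4 (B = 4*1 = 4)
M(a) = -20 (M(a) = 4*(-5) = -20)
X = 95 (X = 99 - 1*4 = 99 - 4 = 95)
M(1)*(X + g) = -20*(95 - 384) = -20*(-289) = 5780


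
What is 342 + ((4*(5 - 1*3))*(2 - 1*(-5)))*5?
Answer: 622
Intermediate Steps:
342 + ((4*(5 - 1*3))*(2 - 1*(-5)))*5 = 342 + ((4*(5 - 3))*(2 + 5))*5 = 342 + ((4*2)*7)*5 = 342 + (8*7)*5 = 342 + 56*5 = 342 + 280 = 622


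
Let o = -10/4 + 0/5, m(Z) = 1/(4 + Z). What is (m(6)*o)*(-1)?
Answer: ¼ ≈ 0.25000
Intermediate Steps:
o = -5/2 (o = -10*¼ + 0*(⅕) = -5/2 + 0 = -5/2 ≈ -2.5000)
(m(6)*o)*(-1) = (-5/2/(4 + 6))*(-1) = (-5/2/10)*(-1) = ((⅒)*(-5/2))*(-1) = -¼*(-1) = ¼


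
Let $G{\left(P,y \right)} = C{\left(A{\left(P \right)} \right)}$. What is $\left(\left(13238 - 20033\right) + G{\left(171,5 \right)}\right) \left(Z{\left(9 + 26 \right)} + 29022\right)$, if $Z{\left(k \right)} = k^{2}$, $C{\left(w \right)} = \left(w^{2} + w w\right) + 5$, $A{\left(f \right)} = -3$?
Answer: $-204832684$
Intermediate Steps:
$C{\left(w \right)} = 5 + 2 w^{2}$ ($C{\left(w \right)} = \left(w^{2} + w^{2}\right) + 5 = 2 w^{2} + 5 = 5 + 2 w^{2}$)
$G{\left(P,y \right)} = 23$ ($G{\left(P,y \right)} = 5 + 2 \left(-3\right)^{2} = 5 + 2 \cdot 9 = 5 + 18 = 23$)
$\left(\left(13238 - 20033\right) + G{\left(171,5 \right)}\right) \left(Z{\left(9 + 26 \right)} + 29022\right) = \left(\left(13238 - 20033\right) + 23\right) \left(\left(9 + 26\right)^{2} + 29022\right) = \left(\left(13238 - 20033\right) + 23\right) \left(35^{2} + 29022\right) = \left(-6795 + 23\right) \left(1225 + 29022\right) = \left(-6772\right) 30247 = -204832684$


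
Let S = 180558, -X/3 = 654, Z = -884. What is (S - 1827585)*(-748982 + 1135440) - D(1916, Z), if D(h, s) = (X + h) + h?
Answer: -636506762236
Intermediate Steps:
X = -1962 (X = -3*654 = -1962)
D(h, s) = -1962 + 2*h (D(h, s) = (-1962 + h) + h = -1962 + 2*h)
(S - 1827585)*(-748982 + 1135440) - D(1916, Z) = (180558 - 1827585)*(-748982 + 1135440) - (-1962 + 2*1916) = -1647027*386458 - (-1962 + 3832) = -636506760366 - 1*1870 = -636506760366 - 1870 = -636506762236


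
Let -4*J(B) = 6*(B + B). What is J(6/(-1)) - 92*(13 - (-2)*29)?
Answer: -6514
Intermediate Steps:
J(B) = -3*B (J(B) = -3*(B + B)/2 = -3*2*B/2 = -3*B)
J(6/(-1)) - 92*(13 - (-2)*29) = -18/(-1) - 92*(13 - (-2)*29) = -18*(-1) - 92*(13 - 1*(-58)) = -3*(-6) - 92*(13 + 58) = 18 - 92*71 = 18 - 6532 = -6514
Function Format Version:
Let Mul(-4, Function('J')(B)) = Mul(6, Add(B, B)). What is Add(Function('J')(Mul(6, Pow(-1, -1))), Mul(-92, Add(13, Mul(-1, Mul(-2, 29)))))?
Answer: -6514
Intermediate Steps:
Function('J')(B) = Mul(-3, B) (Function('J')(B) = Mul(Rational(-1, 4), Mul(6, Add(B, B))) = Mul(Rational(-1, 4), Mul(6, Mul(2, B))) = Mul(Rational(-1, 4), Mul(12, B)) = Mul(-3, B))
Add(Function('J')(Mul(6, Pow(-1, -1))), Mul(-92, Add(13, Mul(-1, Mul(-2, 29))))) = Add(Mul(-3, Mul(6, Pow(-1, -1))), Mul(-92, Add(13, Mul(-1, Mul(-2, 29))))) = Add(Mul(-3, Mul(6, -1)), Mul(-92, Add(13, Mul(-1, -58)))) = Add(Mul(-3, -6), Mul(-92, Add(13, 58))) = Add(18, Mul(-92, 71)) = Add(18, -6532) = -6514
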